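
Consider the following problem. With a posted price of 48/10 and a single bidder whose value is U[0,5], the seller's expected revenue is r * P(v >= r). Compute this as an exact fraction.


Step 1: Posted price r = 24/5, value support [0,5]
Step 2: P(v >= r) = (5 - 24/5)/5 = 1/25
Step 3: Expected revenue = r * P(v >= r) = 24/5 * 1/25
Step 4: Revenue = 24/125

24/125


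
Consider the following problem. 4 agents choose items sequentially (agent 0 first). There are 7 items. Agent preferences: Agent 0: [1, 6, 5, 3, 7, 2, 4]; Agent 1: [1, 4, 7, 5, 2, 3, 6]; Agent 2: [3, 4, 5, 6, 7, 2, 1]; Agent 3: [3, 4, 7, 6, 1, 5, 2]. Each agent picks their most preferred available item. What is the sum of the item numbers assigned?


Step 1: Agent 0 picks item 1
Step 2: Agent 1 picks item 4
Step 3: Agent 2 picks item 3
Step 4: Agent 3 picks item 7
Step 5: Sum = 1 + 4 + 3 + 7 = 15

15


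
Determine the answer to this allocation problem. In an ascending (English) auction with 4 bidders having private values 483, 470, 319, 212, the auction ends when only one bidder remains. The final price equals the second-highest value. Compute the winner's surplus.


Step 1: Identify the highest value: 483
Step 2: Identify the second-highest value: 470
Step 3: The final price = second-highest value = 470
Step 4: Surplus = 483 - 470 = 13

13


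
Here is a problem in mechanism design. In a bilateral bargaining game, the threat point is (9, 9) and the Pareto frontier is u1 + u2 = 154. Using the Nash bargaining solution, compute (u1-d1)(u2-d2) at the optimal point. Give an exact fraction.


Step 1: The Nash solution splits surplus symmetrically above the disagreement point
Step 2: u1 = (total + d1 - d2)/2 = (154 + 9 - 9)/2 = 77
Step 3: u2 = (total - d1 + d2)/2 = (154 - 9 + 9)/2 = 77
Step 4: Nash product = (77 - 9) * (77 - 9)
Step 5: = 68 * 68 = 4624

4624


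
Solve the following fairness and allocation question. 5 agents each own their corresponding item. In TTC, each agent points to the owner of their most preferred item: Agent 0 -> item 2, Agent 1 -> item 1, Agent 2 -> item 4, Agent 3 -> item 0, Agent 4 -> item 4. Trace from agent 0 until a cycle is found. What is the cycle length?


Step 1: Trace the pointer graph from agent 0: 0 -> 2 -> 4 -> 4
Step 2: A cycle is detected when we revisit agent 4
Step 3: The cycle is: 4 -> 4
Step 4: Cycle length = 1

1


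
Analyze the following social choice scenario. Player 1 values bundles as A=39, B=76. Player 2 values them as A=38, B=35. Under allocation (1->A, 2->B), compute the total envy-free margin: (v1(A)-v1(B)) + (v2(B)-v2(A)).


Step 1: Player 1's margin = v1(A) - v1(B) = 39 - 76 = -37
Step 2: Player 2's margin = v2(B) - v2(A) = 35 - 38 = -3
Step 3: Total margin = -37 + -3 = -40

-40


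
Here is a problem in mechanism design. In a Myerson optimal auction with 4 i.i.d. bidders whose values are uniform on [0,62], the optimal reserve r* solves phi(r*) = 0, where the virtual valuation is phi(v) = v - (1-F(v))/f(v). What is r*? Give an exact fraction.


Step 1: For U[0,62], F(v) = v/62 and f(v) = 1/62
Step 2: phi(v) = v - (1 - v/62)/(1/62) = v - (62 - v) = 2v - 62
Step 3: Set phi(r*) = 0: 2r* - 62 = 0
Step 4: r* = 62/2 = 31 (the number of bidders n = 4 does not enter)

31


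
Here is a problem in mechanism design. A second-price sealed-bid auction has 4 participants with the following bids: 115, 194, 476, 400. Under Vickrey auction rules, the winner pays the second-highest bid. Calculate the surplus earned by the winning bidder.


Step 1: Sort bids in descending order: 476, 400, 194, 115
Step 2: The winning bid is the highest: 476
Step 3: The payment equals the second-highest bid: 400
Step 4: Surplus = winner's bid - payment = 476 - 400 = 76

76


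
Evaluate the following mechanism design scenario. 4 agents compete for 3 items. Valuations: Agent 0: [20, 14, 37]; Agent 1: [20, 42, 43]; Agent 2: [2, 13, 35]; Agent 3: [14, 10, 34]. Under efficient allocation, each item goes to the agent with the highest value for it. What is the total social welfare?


Step 1: For each item, find the maximum value among all agents.
Step 2: Item 0 -> Agent 0 (value 20)
Step 3: Item 1 -> Agent 1 (value 42)
Step 4: Item 2 -> Agent 1 (value 43)
Step 5: Total welfare = 20 + 42 + 43 = 105

105


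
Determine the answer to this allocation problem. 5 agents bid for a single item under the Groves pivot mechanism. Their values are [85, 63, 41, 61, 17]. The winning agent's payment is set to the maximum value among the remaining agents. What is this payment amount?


Step 1: The efficient winner is agent 0 with value 85
Step 2: Other agents' values: [63, 41, 61, 17]
Step 3: Pivot payment = max(others) = 63
Step 4: The winner pays 63

63


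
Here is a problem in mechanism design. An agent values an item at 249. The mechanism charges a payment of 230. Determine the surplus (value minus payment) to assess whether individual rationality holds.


Step 1: Surplus = value - payment = 249 - 230 = 19
Step 2: IR is satisfied (surplus >= 0)

19


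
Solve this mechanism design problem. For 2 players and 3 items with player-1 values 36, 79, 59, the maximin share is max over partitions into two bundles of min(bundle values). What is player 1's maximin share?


Step 1: Item values = 36, 79, 59
Step 2: Enumerate all 2-bundle partitions and take the smaller bundle:
  Partition 1: {36} vs {79,59} -> bundles 36, 138; min = 36
  Partition 2: {79} vs {36,59} -> bundles 79, 95; min = 79
  Partition 3: {59} vs {36,79} -> bundles 59, 115; min = 59
Step 3: MMS = max(36, 79, 59) = 79

79


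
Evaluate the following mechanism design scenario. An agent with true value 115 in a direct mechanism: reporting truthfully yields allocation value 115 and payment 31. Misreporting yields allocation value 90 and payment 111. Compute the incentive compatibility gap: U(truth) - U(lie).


Step 1: U(truth) = value - payment = 115 - 31 = 84
Step 2: U(lie) = allocation - payment = 90 - 111 = -21
Step 3: IC gap = 84 - (-21) = 105

105


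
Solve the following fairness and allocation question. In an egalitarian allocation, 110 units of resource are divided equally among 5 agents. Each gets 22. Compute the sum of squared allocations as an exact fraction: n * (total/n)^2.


Step 1: Each agent's share = 110/5 = 22
Step 2: Square of each share = (22)^2 = 484
Step 3: Sum of squares = 5 * 484 = 2420

2420


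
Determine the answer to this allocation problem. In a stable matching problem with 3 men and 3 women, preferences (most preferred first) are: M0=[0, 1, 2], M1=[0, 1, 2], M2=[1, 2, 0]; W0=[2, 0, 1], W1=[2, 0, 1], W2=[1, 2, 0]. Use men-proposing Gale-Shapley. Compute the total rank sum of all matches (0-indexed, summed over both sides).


Step 1: Run Gale-Shapley (men propose, women hold best offer):
  M0 proposes to W0; she accepts
  M1 proposes to W0; rejected
  M1 proposes to W1; she accepts
  M2 proposes to W1; she switches from M1
  M1 proposes to W2; she accepts
Step 2: Final matching: W0-M0, W1-M2, W2-M1
Step 3: 0-indexed ranks (man's rank of his match, then woman's): 0 + 1 + 0 + 0 + 2 + 0
Step 4: Total rank sum = 3

3


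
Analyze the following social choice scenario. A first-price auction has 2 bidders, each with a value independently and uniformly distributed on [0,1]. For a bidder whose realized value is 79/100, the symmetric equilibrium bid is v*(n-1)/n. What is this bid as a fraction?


Step 1: The symmetric BNE bidding function is b(v) = v * (n-1) / n
Step 2: Substitute v = 79/100 and n = 2
Step 3: b = 79/100 * 1/2
Step 4: b = 79/200

79/200


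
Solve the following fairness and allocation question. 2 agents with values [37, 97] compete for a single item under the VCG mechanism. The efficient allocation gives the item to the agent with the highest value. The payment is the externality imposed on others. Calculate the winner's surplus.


Step 1: The winner is the agent with the highest value: agent 1 with value 97
Step 2: Values of other agents: [37]
Step 3: VCG payment = max of others' values = 37
Step 4: Surplus = 97 - 37 = 60

60


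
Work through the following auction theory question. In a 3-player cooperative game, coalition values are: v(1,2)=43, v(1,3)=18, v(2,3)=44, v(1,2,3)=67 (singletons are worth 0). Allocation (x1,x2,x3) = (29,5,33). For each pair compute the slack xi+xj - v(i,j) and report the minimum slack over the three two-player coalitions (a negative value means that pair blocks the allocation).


Step 1: Slack for coalition (1,2): x1+x2 - v12 = 34 - 43 = -9
Step 2: Slack for coalition (1,3): x1+x3 - v13 = 62 - 18 = 44
Step 3: Slack for coalition (2,3): x2+x3 - v23 = 38 - 44 = -6
Step 4: Minimum slack = min(-9, 44, -6) = -9, attained by (1,2); coalition (1,2) can block (slack < 0), so the allocation is not in the core

-9


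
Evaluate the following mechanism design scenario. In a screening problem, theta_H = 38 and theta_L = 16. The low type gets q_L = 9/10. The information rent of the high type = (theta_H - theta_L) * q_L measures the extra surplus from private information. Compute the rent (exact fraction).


Step 1: theta_H - theta_L = 38 - 16 = 22
Step 2: Information rent = (theta_H - theta_L) * q_L
Step 3: = 22 * 9/10
Step 4: = 99/5

99/5


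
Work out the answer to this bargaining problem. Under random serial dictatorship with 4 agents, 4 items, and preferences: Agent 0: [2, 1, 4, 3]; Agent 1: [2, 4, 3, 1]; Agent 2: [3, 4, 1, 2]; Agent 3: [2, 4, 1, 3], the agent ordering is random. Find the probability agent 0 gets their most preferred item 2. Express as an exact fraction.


Step 1: Agent 0 wants item 2
Step 2: There are 24 possible orderings of agents
Step 3: In 8 orderings, agent 0 gets item 2
Step 4: Probability = 8/24 = 1/3

1/3


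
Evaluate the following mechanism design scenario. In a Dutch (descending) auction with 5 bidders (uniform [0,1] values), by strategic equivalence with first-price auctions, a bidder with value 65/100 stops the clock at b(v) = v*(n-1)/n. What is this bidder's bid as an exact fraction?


Step 1: Dutch auctions are strategically equivalent to first-price auctions
Step 2: The equilibrium bid is b(v) = v*(n-1)/n
Step 3: b = 13/20 * 4/5
Step 4: b = 13/25

13/25


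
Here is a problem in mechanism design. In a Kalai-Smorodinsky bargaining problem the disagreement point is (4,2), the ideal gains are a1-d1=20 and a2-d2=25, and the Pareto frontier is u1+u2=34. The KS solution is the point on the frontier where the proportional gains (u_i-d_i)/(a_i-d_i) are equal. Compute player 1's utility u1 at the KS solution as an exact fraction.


Step 1: At the KS point, (u1-d1)/r1 = (u2-d2)/r2 = t and u1+u2 = 34
Step 2: u1 = d1 + r1*t and u2 = d2 + r2*t, so (d1 + r1*t) + (d2 + r2*t) = 34
Step 3: t = (34 - 4 - 2)/(20 + 25) = 28/45
Step 4: u1 = d1 + r1*t = 4 + 20 * 28/45 = 148/9
Step 5: (Check: u2 = d2 + r2*t = 158/9; u1+u2 = 148/9 + 158/9 = 34, on the frontier.)

148/9


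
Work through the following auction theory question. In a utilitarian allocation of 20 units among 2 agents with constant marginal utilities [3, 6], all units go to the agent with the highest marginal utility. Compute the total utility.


Step 1: The marginal utilities are [3, 6]
Step 2: The highest marginal utility is 6
Step 3: All 20 units go to that agent
Step 4: Total utility = 6 * 20 = 120

120


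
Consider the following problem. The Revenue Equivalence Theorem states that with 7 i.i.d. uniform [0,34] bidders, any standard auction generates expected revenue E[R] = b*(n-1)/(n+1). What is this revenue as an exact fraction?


Step 1: By Revenue Equivalence, expected revenue = b*(n-1)/(n+1)
Step 2: Substituting n = 7, b = 34
Step 3: Revenue = 34*(7-1)/(7+1) = 34*6/8
Step 4: Revenue = 204/8 = 51/2

51/2


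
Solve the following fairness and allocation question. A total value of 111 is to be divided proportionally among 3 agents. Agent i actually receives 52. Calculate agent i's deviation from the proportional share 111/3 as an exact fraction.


Step 1: Proportional share = 111/3 = 37
Step 2: Agent's actual allocation = 52
Step 3: Excess = 52 - 37 = 15

15


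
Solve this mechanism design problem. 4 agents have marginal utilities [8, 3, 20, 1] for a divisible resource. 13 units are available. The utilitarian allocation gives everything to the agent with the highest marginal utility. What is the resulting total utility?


Step 1: The marginal utilities are [8, 3, 20, 1]
Step 2: The highest marginal utility is 20
Step 3: All 13 units go to that agent
Step 4: Total utility = 20 * 13 = 260

260


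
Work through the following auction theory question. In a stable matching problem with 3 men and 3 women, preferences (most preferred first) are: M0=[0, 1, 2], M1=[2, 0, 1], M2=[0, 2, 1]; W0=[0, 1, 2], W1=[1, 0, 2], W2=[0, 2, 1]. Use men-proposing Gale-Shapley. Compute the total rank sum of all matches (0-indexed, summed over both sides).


Step 1: Run Gale-Shapley (men propose, women hold best offer):
  M0 proposes to W0; she accepts
  M1 proposes to W2; she accepts
  M2 proposes to W0; rejected
  M2 proposes to W2; she switches from M1
  M1 proposes to W0; rejected
  M1 proposes to W1; she accepts
Step 2: Final matching: W0-M0, W1-M1, W2-M2
Step 3: 0-indexed ranks (man's rank of his match, then woman's): 0 + 0 + 2 + 0 + 1 + 1
Step 4: Total rank sum = 4

4


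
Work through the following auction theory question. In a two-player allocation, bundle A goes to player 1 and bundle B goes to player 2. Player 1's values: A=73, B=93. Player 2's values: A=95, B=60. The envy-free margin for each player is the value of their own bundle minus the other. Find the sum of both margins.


Step 1: Player 1's margin = v1(A) - v1(B) = 73 - 93 = -20
Step 2: Player 2's margin = v2(B) - v2(A) = 60 - 95 = -35
Step 3: Total margin = -20 + -35 = -55

-55


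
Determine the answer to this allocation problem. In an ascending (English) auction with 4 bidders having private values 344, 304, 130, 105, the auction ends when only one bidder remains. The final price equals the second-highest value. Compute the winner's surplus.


Step 1: Identify the highest value: 344
Step 2: Identify the second-highest value: 304
Step 3: The final price = second-highest value = 304
Step 4: Surplus = 344 - 304 = 40

40


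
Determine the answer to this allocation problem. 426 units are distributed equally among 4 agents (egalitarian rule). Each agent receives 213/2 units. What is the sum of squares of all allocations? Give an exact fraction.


Step 1: Each agent's share = 426/4 = 213/2
Step 2: Square of each share = (213/2)^2 = 45369/4
Step 3: Sum of squares = 4 * 45369/4 = 45369

45369


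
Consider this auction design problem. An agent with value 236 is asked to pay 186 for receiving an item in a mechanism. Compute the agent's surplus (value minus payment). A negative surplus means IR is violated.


Step 1: Surplus = value - payment = 236 - 186 = 50
Step 2: IR is satisfied (surplus >= 0)

50


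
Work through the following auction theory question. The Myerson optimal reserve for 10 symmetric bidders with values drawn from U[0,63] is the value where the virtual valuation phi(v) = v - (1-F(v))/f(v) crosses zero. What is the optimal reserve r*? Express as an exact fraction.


Step 1: For U[0,63], F(v) = v/63 and f(v) = 1/63
Step 2: phi(v) = v - (1 - v/63)/(1/63) = v - (63 - v) = 2v - 63
Step 3: Set phi(r*) = 0: 2r* - 63 = 0
Step 4: r* = 63/2 (the number of bidders n = 10 does not enter)

63/2


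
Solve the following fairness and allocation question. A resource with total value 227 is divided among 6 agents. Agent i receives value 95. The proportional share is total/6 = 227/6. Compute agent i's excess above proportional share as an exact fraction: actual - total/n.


Step 1: Proportional share = 227/6
Step 2: Agent's actual allocation = 95
Step 3: Excess = 95 - 227/6 = 343/6

343/6


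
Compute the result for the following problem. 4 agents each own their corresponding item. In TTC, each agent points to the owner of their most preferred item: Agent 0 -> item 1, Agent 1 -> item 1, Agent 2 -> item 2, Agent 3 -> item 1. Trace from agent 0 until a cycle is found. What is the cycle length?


Step 1: Trace the pointer graph from agent 0: 0 -> 1 -> 1
Step 2: A cycle is detected when we revisit agent 1
Step 3: The cycle is: 1 -> 1
Step 4: Cycle length = 1

1


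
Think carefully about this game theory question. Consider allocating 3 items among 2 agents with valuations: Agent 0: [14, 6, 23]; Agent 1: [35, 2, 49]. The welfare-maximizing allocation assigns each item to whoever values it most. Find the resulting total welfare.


Step 1: For each item, find the maximum value among all agents.
Step 2: Item 0 -> Agent 1 (value 35)
Step 3: Item 1 -> Agent 0 (value 6)
Step 4: Item 2 -> Agent 1 (value 49)
Step 5: Total welfare = 35 + 6 + 49 = 90

90


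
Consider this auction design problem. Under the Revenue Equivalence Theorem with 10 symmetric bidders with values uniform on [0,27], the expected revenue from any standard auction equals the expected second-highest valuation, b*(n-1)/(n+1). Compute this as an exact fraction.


Step 1: By Revenue Equivalence, expected revenue = b*(n-1)/(n+1)
Step 2: Substituting n = 10, b = 27
Step 3: Revenue = 27*(10-1)/(10+1) = 27*9/11
Step 4: Revenue = 243/11

243/11


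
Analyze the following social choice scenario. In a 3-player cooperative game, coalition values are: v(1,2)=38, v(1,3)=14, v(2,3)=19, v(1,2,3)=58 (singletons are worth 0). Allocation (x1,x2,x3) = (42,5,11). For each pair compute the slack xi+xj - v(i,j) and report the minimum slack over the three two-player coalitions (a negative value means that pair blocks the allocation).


Step 1: Slack for coalition (1,2): x1+x2 - v12 = 47 - 38 = 9
Step 2: Slack for coalition (1,3): x1+x3 - v13 = 53 - 14 = 39
Step 3: Slack for coalition (2,3): x2+x3 - v23 = 16 - 19 = -3
Step 4: Minimum slack = min(9, 39, -3) = -3, attained by (2,3); coalition (2,3) can block (slack < 0), so the allocation is not in the core

-3


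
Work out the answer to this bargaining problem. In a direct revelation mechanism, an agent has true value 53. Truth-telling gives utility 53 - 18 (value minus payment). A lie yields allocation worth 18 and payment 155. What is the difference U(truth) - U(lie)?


Step 1: U(truth) = value - payment = 53 - 18 = 35
Step 2: U(lie) = allocation - payment = 18 - 155 = -137
Step 3: IC gap = 35 - (-137) = 172

172


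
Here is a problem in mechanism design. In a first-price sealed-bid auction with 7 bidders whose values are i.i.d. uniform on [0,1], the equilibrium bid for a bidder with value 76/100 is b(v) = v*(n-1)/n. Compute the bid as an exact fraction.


Step 1: The symmetric BNE bidding function is b(v) = v * (n-1) / n
Step 2: Substitute v = 19/25 and n = 7
Step 3: b = 19/25 * 6/7
Step 4: b = 114/175

114/175


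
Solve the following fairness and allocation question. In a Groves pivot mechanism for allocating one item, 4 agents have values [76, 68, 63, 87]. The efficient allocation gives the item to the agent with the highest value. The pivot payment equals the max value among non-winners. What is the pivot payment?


Step 1: The efficient winner is agent 3 with value 87
Step 2: Other agents' values: [76, 68, 63]
Step 3: Pivot payment = max(others) = 76
Step 4: The winner pays 76

76


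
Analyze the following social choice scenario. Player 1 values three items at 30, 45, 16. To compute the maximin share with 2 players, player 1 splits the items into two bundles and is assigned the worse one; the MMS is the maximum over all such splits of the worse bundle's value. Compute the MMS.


Step 1: Item values = 30, 45, 16
Step 2: Enumerate all 2-bundle partitions and take the smaller bundle:
  Partition 1: {30} vs {45,16} -> bundles 30, 61; min = 30
  Partition 2: {45} vs {30,16} -> bundles 45, 46; min = 45
  Partition 3: {16} vs {30,45} -> bundles 16, 75; min = 16
Step 3: MMS = max(30, 45, 16) = 45

45


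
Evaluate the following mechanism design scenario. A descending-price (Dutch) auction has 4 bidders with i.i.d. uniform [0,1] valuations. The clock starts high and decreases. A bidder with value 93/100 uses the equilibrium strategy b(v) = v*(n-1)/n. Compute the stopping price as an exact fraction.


Step 1: Dutch auctions are strategically equivalent to first-price auctions
Step 2: The equilibrium bid is b(v) = v*(n-1)/n
Step 3: b = 93/100 * 3/4
Step 4: b = 279/400

279/400


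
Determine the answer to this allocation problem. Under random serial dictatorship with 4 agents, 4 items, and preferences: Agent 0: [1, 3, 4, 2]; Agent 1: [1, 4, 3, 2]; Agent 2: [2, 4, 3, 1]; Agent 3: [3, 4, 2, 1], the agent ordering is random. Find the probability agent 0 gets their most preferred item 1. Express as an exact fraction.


Step 1: Agent 0 wants item 1
Step 2: There are 24 possible orderings of agents
Step 3: In 12 orderings, agent 0 gets item 1
Step 4: Probability = 12/24 = 1/2

1/2


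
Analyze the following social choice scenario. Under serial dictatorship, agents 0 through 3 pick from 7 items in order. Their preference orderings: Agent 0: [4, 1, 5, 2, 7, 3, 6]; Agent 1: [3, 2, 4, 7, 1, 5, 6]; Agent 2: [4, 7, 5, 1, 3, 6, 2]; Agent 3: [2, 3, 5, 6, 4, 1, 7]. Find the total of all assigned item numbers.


Step 1: Agent 0 picks item 4
Step 2: Agent 1 picks item 3
Step 3: Agent 2 picks item 7
Step 4: Agent 3 picks item 2
Step 5: Sum = 4 + 3 + 7 + 2 = 16

16


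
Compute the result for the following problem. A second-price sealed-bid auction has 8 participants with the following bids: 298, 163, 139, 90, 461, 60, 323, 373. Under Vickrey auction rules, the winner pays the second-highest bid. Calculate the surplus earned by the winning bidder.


Step 1: Sort bids in descending order: 461, 373, 323, 298, 163, 139, 90, 60
Step 2: The winning bid is the highest: 461
Step 3: The payment equals the second-highest bid: 373
Step 4: Surplus = winner's bid - payment = 461 - 373 = 88

88


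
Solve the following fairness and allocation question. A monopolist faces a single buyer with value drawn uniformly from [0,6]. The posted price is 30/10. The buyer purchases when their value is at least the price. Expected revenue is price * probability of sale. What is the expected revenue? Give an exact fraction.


Step 1: Posted price r = 3, value support [0,6]
Step 2: P(v >= r) = (6 - 3)/6 = 1/2
Step 3: Expected revenue = r * P(v >= r) = 3 * 1/2
Step 4: Revenue = 3/2

3/2


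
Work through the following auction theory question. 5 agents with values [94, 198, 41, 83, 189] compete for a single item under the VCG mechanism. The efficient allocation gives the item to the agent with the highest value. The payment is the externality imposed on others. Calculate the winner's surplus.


Step 1: The winner is the agent with the highest value: agent 1 with value 198
Step 2: Values of other agents: [94, 41, 83, 189]
Step 3: VCG payment = max of others' values = 189
Step 4: Surplus = 198 - 189 = 9

9


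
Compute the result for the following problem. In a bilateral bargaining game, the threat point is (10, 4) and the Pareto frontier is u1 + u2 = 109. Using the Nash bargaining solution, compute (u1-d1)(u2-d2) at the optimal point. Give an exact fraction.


Step 1: The Nash solution splits surplus symmetrically above the disagreement point
Step 2: u1 = (total + d1 - d2)/2 = (109 + 10 - 4)/2 = 115/2
Step 3: u2 = (total - d1 + d2)/2 = (109 - 10 + 4)/2 = 103/2
Step 4: Nash product = (115/2 - 10) * (103/2 - 4)
Step 5: = 95/2 * 95/2 = 9025/4

9025/4


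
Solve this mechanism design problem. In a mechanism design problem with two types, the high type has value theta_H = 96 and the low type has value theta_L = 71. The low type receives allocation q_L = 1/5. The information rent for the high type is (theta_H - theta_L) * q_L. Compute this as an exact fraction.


Step 1: theta_H - theta_L = 96 - 71 = 25
Step 2: Information rent = (theta_H - theta_L) * q_L
Step 3: = 25 * 1/5
Step 4: = 5

5


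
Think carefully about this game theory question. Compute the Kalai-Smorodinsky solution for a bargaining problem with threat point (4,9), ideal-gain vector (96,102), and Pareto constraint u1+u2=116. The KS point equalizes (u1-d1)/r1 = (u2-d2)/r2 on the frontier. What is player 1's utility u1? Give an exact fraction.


Step 1: At the KS point, (u1-d1)/r1 = (u2-d2)/r2 = t and u1+u2 = 116
Step 2: u1 = d1 + r1*t and u2 = d2 + r2*t, so (d1 + r1*t) + (d2 + r2*t) = 116
Step 3: t = (116 - 4 - 9)/(96 + 102) = 103/198
Step 4: u1 = d1 + r1*t = 4 + 96 * 103/198 = 1780/33
Step 5: (Check: u2 = d2 + r2*t = 2048/33; u1+u2 = 1780/33 + 2048/33 = 116, on the frontier.)

1780/33


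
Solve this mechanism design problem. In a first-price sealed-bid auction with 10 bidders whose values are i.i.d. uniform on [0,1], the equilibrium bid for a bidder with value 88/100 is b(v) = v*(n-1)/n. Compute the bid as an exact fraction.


Step 1: The symmetric BNE bidding function is b(v) = v * (n-1) / n
Step 2: Substitute v = 22/25 and n = 10
Step 3: b = 22/25 * 9/10
Step 4: b = 99/125

99/125


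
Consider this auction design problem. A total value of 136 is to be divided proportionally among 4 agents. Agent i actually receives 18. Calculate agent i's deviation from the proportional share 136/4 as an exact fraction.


Step 1: Proportional share = 136/4 = 34
Step 2: Agent's actual allocation = 18
Step 3: Excess = 18 - 34 = -16

-16


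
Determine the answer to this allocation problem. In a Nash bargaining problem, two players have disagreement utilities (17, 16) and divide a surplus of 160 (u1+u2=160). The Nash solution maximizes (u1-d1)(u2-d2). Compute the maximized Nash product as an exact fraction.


Step 1: The Nash solution splits surplus symmetrically above the disagreement point
Step 2: u1 = (total + d1 - d2)/2 = (160 + 17 - 16)/2 = 161/2
Step 3: u2 = (total - d1 + d2)/2 = (160 - 17 + 16)/2 = 159/2
Step 4: Nash product = (161/2 - 17) * (159/2 - 16)
Step 5: = 127/2 * 127/2 = 16129/4

16129/4


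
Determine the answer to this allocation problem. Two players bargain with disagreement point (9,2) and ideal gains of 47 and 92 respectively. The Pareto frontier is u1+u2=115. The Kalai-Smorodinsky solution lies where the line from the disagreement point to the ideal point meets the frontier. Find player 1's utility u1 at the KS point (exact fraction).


Step 1: At the KS point, (u1-d1)/r1 = (u2-d2)/r2 = t and u1+u2 = 115
Step 2: u1 = d1 + r1*t and u2 = d2 + r2*t, so (d1 + r1*t) + (d2 + r2*t) = 115
Step 3: t = (115 - 9 - 2)/(47 + 92) = 104/139
Step 4: u1 = d1 + r1*t = 9 + 47 * 104/139 = 6139/139
Step 5: (Check: u2 = d2 + r2*t = 9846/139; u1+u2 = 6139/139 + 9846/139 = 115, on the frontier.)

6139/139


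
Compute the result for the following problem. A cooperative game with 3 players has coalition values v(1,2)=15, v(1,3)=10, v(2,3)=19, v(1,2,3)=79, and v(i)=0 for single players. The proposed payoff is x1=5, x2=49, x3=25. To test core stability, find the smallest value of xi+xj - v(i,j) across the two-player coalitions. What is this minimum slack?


Step 1: Slack for coalition (1,2): x1+x2 - v12 = 54 - 15 = 39
Step 2: Slack for coalition (1,3): x1+x3 - v13 = 30 - 10 = 20
Step 3: Slack for coalition (2,3): x2+x3 - v23 = 74 - 19 = 55
Step 4: Minimum slack = min(39, 20, 55) = 20, attained by (1,3); no pair can gain by deviating, so the allocation is in the core

20


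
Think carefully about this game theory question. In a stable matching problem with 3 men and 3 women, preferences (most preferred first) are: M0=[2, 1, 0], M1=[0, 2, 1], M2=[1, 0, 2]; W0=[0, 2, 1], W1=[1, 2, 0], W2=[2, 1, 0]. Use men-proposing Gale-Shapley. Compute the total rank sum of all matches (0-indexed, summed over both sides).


Step 1: Run Gale-Shapley (men propose, women hold best offer):
  M0 proposes to W2; she accepts
  M1 proposes to W0; she accepts
  M2 proposes to W1; she accepts
Step 2: Final matching: W0-M1, W1-M2, W2-M0
Step 3: 0-indexed ranks (man's rank of his match, then woman's): 0 + 2 + 0 + 1 + 0 + 2
Step 4: Total rank sum = 5

5


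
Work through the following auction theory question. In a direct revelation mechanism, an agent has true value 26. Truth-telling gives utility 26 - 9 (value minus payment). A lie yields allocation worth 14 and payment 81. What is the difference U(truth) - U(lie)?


Step 1: U(truth) = value - payment = 26 - 9 = 17
Step 2: U(lie) = allocation - payment = 14 - 81 = -67
Step 3: IC gap = 17 - (-67) = 84

84


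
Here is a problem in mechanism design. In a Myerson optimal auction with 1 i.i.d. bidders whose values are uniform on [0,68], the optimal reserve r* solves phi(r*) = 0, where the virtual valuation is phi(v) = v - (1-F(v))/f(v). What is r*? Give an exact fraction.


Step 1: For U[0,68], F(v) = v/68 and f(v) = 1/68
Step 2: phi(v) = v - (1 - v/68)/(1/68) = v - (68 - v) = 2v - 68
Step 3: Set phi(r*) = 0: 2r* - 68 = 0
Step 4: r* = 68/2 = 34 (the number of bidders n = 1 does not enter)

34


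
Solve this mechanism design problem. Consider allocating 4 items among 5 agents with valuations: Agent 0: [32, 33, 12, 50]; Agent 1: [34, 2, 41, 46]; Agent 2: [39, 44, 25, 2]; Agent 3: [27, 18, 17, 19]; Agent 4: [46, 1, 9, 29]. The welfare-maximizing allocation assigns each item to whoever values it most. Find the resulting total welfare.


Step 1: For each item, find the maximum value among all agents.
Step 2: Item 0 -> Agent 4 (value 46)
Step 3: Item 1 -> Agent 2 (value 44)
Step 4: Item 2 -> Agent 1 (value 41)
Step 5: Item 3 -> Agent 0 (value 50)
Step 6: Total welfare = 46 + 44 + 41 + 50 = 181

181


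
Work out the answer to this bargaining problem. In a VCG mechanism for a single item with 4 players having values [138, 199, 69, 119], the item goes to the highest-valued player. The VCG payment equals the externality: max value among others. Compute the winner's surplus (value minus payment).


Step 1: The winner is the agent with the highest value: agent 1 with value 199
Step 2: Values of other agents: [138, 69, 119]
Step 3: VCG payment = max of others' values = 138
Step 4: Surplus = 199 - 138 = 61

61


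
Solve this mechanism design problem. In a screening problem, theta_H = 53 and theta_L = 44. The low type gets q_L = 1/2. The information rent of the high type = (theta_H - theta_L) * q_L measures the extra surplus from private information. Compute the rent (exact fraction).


Step 1: theta_H - theta_L = 53 - 44 = 9
Step 2: Information rent = (theta_H - theta_L) * q_L
Step 3: = 9 * 1/2
Step 4: = 9/2

9/2


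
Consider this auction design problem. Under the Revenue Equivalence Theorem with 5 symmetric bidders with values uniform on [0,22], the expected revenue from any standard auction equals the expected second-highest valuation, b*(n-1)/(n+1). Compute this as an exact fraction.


Step 1: By Revenue Equivalence, expected revenue = b*(n-1)/(n+1)
Step 2: Substituting n = 5, b = 22
Step 3: Revenue = 22*(5-1)/(5+1) = 22*4/6
Step 4: Revenue = 88/6 = 44/3

44/3


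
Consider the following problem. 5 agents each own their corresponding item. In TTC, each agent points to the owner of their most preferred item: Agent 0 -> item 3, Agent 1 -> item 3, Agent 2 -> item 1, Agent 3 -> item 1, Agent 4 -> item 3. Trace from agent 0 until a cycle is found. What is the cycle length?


Step 1: Trace the pointer graph from agent 0: 0 -> 3 -> 1 -> 3
Step 2: A cycle is detected when we revisit agent 3
Step 3: The cycle is: 3 -> 1 -> 3
Step 4: Cycle length = 2

2


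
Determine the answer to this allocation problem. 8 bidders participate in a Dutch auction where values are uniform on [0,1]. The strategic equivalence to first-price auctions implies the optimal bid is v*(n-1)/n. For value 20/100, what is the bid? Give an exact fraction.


Step 1: Dutch auctions are strategically equivalent to first-price auctions
Step 2: The equilibrium bid is b(v) = v*(n-1)/n
Step 3: b = 1/5 * 7/8
Step 4: b = 7/40

7/40


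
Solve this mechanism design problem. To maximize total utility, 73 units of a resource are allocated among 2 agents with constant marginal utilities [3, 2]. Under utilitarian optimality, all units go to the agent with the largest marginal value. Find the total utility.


Step 1: The marginal utilities are [3, 2]
Step 2: The highest marginal utility is 3
Step 3: All 73 units go to that agent
Step 4: Total utility = 3 * 73 = 219

219


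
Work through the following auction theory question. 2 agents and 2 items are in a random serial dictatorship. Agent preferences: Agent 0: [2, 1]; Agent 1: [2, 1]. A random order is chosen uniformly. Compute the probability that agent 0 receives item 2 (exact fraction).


Step 1: Agent 0 wants item 2
Step 2: There are 2 possible orderings of agents
Step 3: In 1 orderings, agent 0 gets item 2
Step 4: Probability = 1/2

1/2


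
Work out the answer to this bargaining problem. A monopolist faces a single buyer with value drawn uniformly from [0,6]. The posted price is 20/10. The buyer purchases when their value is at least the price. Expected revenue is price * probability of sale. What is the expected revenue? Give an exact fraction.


Step 1: Posted price r = 2, value support [0,6]
Step 2: P(v >= r) = (6 - 2)/6 = 2/3
Step 3: Expected revenue = r * P(v >= r) = 2 * 2/3
Step 4: Revenue = 4/3

4/3


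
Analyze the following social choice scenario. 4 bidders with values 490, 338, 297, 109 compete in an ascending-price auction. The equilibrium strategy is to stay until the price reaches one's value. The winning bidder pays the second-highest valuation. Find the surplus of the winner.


Step 1: Identify the highest value: 490
Step 2: Identify the second-highest value: 338
Step 3: The final price = second-highest value = 338
Step 4: Surplus = 490 - 338 = 152

152


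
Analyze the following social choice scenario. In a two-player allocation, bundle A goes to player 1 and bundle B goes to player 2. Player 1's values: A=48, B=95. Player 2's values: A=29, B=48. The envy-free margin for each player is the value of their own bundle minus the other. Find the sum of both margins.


Step 1: Player 1's margin = v1(A) - v1(B) = 48 - 95 = -47
Step 2: Player 2's margin = v2(B) - v2(A) = 48 - 29 = 19
Step 3: Total margin = -47 + 19 = -28

-28


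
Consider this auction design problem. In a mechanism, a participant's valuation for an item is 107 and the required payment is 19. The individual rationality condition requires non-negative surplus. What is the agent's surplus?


Step 1: Surplus = value - payment = 107 - 19 = 88
Step 2: IR is satisfied (surplus >= 0)

88


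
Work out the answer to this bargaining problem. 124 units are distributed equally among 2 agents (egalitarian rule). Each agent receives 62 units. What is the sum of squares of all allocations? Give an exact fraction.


Step 1: Each agent's share = 124/2 = 62
Step 2: Square of each share = (62)^2 = 3844
Step 3: Sum of squares = 2 * 3844 = 7688

7688


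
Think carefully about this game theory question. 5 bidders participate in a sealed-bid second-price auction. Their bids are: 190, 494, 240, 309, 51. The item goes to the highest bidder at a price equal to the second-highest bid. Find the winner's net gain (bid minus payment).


Step 1: Sort bids in descending order: 494, 309, 240, 190, 51
Step 2: The winning bid is the highest: 494
Step 3: The payment equals the second-highest bid: 309
Step 4: Surplus = winner's bid - payment = 494 - 309 = 185

185


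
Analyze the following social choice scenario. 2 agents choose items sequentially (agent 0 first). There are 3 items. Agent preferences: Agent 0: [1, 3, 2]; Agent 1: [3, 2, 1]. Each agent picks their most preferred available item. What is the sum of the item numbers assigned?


Step 1: Agent 0 picks item 1
Step 2: Agent 1 picks item 3
Step 3: Sum = 1 + 3 = 4

4


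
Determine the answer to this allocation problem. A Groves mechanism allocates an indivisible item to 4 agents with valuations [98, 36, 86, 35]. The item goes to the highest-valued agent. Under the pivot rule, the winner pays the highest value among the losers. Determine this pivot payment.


Step 1: The efficient winner is agent 0 with value 98
Step 2: Other agents' values: [36, 86, 35]
Step 3: Pivot payment = max(others) = 86
Step 4: The winner pays 86

86


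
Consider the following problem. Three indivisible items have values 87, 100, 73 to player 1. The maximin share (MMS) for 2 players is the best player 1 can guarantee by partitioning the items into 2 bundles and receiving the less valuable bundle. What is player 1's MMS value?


Step 1: Item values = 87, 100, 73
Step 2: Enumerate all 2-bundle partitions and take the smaller bundle:
  Partition 1: {87} vs {100,73} -> bundles 87, 173; min = 87
  Partition 2: {100} vs {87,73} -> bundles 100, 160; min = 100
  Partition 3: {73} vs {87,100} -> bundles 73, 187; min = 73
Step 3: MMS = max(87, 100, 73) = 100

100


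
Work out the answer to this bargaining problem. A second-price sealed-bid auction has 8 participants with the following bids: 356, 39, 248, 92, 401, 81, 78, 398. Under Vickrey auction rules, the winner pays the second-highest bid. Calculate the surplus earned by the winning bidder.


Step 1: Sort bids in descending order: 401, 398, 356, 248, 92, 81, 78, 39
Step 2: The winning bid is the highest: 401
Step 3: The payment equals the second-highest bid: 398
Step 4: Surplus = winner's bid - payment = 401 - 398 = 3

3


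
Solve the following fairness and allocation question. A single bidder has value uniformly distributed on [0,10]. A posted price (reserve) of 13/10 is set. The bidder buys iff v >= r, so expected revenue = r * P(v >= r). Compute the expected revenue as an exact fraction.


Step 1: Posted price r = 13/10, value support [0,10]
Step 2: P(v >= r) = (10 - 13/10)/10 = 87/100
Step 3: Expected revenue = r * P(v >= r) = 13/10 * 87/100
Step 4: Revenue = 1131/1000

1131/1000


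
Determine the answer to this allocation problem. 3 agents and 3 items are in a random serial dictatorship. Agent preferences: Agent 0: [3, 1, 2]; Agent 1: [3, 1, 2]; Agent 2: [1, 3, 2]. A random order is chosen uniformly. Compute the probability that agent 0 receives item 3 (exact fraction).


Step 1: Agent 0 wants item 3
Step 2: There are 6 possible orderings of agents
Step 3: In 3 orderings, agent 0 gets item 3
Step 4: Probability = 3/6 = 1/2

1/2


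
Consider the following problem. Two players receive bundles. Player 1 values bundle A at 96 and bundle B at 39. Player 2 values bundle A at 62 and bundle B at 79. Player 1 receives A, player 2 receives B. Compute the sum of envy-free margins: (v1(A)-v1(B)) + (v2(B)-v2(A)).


Step 1: Player 1's margin = v1(A) - v1(B) = 96 - 39 = 57
Step 2: Player 2's margin = v2(B) - v2(A) = 79 - 62 = 17
Step 3: Total margin = 57 + 17 = 74

74


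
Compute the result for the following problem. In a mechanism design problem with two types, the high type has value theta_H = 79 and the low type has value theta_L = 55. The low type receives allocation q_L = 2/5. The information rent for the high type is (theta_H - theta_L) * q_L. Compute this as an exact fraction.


Step 1: theta_H - theta_L = 79 - 55 = 24
Step 2: Information rent = (theta_H - theta_L) * q_L
Step 3: = 24 * 2/5
Step 4: = 48/5

48/5


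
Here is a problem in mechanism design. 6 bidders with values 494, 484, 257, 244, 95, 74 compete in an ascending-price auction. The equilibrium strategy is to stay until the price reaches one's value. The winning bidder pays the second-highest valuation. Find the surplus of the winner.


Step 1: Identify the highest value: 494
Step 2: Identify the second-highest value: 484
Step 3: The final price = second-highest value = 484
Step 4: Surplus = 494 - 484 = 10

10


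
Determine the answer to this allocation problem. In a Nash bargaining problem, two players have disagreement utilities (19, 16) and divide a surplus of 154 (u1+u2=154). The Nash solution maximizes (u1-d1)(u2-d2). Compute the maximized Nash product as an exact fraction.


Step 1: The Nash solution splits surplus symmetrically above the disagreement point
Step 2: u1 = (total + d1 - d2)/2 = (154 + 19 - 16)/2 = 157/2
Step 3: u2 = (total - d1 + d2)/2 = (154 - 19 + 16)/2 = 151/2
Step 4: Nash product = (157/2 - 19) * (151/2 - 16)
Step 5: = 119/2 * 119/2 = 14161/4

14161/4
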